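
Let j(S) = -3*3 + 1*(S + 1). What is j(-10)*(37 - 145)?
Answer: 1944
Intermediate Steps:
j(S) = -8 + S (j(S) = -9 + 1*(1 + S) = -9 + (1 + S) = -8 + S)
j(-10)*(37 - 145) = (-8 - 10)*(37 - 145) = -18*(-108) = 1944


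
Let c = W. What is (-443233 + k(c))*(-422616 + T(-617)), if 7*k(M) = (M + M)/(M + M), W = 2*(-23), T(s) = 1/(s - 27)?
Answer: 422213189337075/2254 ≈ 1.8732e+11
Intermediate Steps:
T(s) = 1/(-27 + s)
W = -46
c = -46
k(M) = ⅐ (k(M) = ((M + M)/(M + M))/7 = ((2*M)/((2*M)))/7 = ((2*M)*(1/(2*M)))/7 = (⅐)*1 = ⅐)
(-443233 + k(c))*(-422616 + T(-617)) = (-443233 + ⅐)*(-422616 + 1/(-27 - 617)) = -3102630*(-422616 + 1/(-644))/7 = -3102630*(-422616 - 1/644)/7 = -3102630/7*(-272164705/644) = 422213189337075/2254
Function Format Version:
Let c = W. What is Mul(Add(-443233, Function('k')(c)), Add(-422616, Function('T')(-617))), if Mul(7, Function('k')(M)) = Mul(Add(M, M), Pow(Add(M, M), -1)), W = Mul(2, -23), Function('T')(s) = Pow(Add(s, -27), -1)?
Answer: Rational(422213189337075, 2254) ≈ 1.8732e+11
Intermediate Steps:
Function('T')(s) = Pow(Add(-27, s), -1)
W = -46
c = -46
Function('k')(M) = Rational(1, 7) (Function('k')(M) = Mul(Rational(1, 7), Mul(Add(M, M), Pow(Add(M, M), -1))) = Mul(Rational(1, 7), Mul(Mul(2, M), Pow(Mul(2, M), -1))) = Mul(Rational(1, 7), Mul(Mul(2, M), Mul(Rational(1, 2), Pow(M, -1)))) = Mul(Rational(1, 7), 1) = Rational(1, 7))
Mul(Add(-443233, Function('k')(c)), Add(-422616, Function('T')(-617))) = Mul(Add(-443233, Rational(1, 7)), Add(-422616, Pow(Add(-27, -617), -1))) = Mul(Rational(-3102630, 7), Add(-422616, Pow(-644, -1))) = Mul(Rational(-3102630, 7), Add(-422616, Rational(-1, 644))) = Mul(Rational(-3102630, 7), Rational(-272164705, 644)) = Rational(422213189337075, 2254)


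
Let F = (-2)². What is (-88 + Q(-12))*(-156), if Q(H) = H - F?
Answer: 16224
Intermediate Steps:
F = 4
Q(H) = -4 + H (Q(H) = H - 1*4 = H - 4 = -4 + H)
(-88 + Q(-12))*(-156) = (-88 + (-4 - 12))*(-156) = (-88 - 16)*(-156) = -104*(-156) = 16224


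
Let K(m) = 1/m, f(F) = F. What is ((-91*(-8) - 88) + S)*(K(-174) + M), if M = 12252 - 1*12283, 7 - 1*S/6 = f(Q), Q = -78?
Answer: -3102125/87 ≈ -35657.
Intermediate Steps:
S = 510 (S = 42 - 6*(-78) = 42 + 468 = 510)
M = -31 (M = 12252 - 12283 = -31)
((-91*(-8) - 88) + S)*(K(-174) + M) = ((-91*(-8) - 88) + 510)*(1/(-174) - 31) = ((728 - 88) + 510)*(-1/174 - 31) = (640 + 510)*(-5395/174) = 1150*(-5395/174) = -3102125/87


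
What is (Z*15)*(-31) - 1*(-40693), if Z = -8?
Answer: 44413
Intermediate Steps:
(Z*15)*(-31) - 1*(-40693) = -8*15*(-31) - 1*(-40693) = -120*(-31) + 40693 = 3720 + 40693 = 44413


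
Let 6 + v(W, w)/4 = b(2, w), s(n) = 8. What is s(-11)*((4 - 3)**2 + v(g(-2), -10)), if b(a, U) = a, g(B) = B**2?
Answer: -120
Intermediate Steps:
v(W, w) = -16 (v(W, w) = -24 + 4*2 = -24 + 8 = -16)
s(-11)*((4 - 3)**2 + v(g(-2), -10)) = 8*((4 - 3)**2 - 16) = 8*(1**2 - 16) = 8*(1 - 16) = 8*(-15) = -120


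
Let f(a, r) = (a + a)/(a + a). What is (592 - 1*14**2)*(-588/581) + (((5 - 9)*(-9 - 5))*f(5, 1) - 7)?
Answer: -29197/83 ≈ -351.77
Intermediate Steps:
f(a, r) = 1 (f(a, r) = (2*a)/((2*a)) = (2*a)*(1/(2*a)) = 1)
(592 - 1*14**2)*(-588/581) + (((5 - 9)*(-9 - 5))*f(5, 1) - 7) = (592 - 1*14**2)*(-588/581) + (((5 - 9)*(-9 - 5))*1 - 7) = (592 - 1*196)*(-588*1/581) + (-4*(-14)*1 - 7) = (592 - 196)*(-84/83) + (56*1 - 7) = 396*(-84/83) + (56 - 7) = -33264/83 + 49 = -29197/83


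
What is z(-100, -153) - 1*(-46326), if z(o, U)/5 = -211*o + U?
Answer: 151061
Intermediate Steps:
z(o, U) = -1055*o + 5*U (z(o, U) = 5*(-211*o + U) = 5*(U - 211*o) = -1055*o + 5*U)
z(-100, -153) - 1*(-46326) = (-1055*(-100) + 5*(-153)) - 1*(-46326) = (105500 - 765) + 46326 = 104735 + 46326 = 151061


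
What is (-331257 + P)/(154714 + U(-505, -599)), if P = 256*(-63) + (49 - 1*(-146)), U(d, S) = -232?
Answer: -57865/25747 ≈ -2.2474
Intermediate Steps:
P = -15933 (P = -16128 + (49 + 146) = -16128 + 195 = -15933)
(-331257 + P)/(154714 + U(-505, -599)) = (-331257 - 15933)/(154714 - 232) = -347190/154482 = -347190*1/154482 = -57865/25747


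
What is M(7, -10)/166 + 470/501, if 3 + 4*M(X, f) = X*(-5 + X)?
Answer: 317591/332664 ≈ 0.95469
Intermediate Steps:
M(X, f) = -3/4 + X*(-5 + X)/4 (M(X, f) = -3/4 + (X*(-5 + X))/4 = -3/4 + X*(-5 + X)/4)
M(7, -10)/166 + 470/501 = (-3/4 - 5/4*7 + (1/4)*7**2)/166 + 470/501 = (-3/4 - 35/4 + (1/4)*49)*(1/166) + 470*(1/501) = (-3/4 - 35/4 + 49/4)*(1/166) + 470/501 = (11/4)*(1/166) + 470/501 = 11/664 + 470/501 = 317591/332664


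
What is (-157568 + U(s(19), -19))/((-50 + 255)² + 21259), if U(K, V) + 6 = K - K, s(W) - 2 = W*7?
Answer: -78787/31642 ≈ -2.4899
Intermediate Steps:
s(W) = 2 + 7*W (s(W) = 2 + W*7 = 2 + 7*W)
U(K, V) = -6 (U(K, V) = -6 + (K - K) = -6 + 0 = -6)
(-157568 + U(s(19), -19))/((-50 + 255)² + 21259) = (-157568 - 6)/((-50 + 255)² + 21259) = -157574/(205² + 21259) = -157574/(42025 + 21259) = -157574/63284 = -157574*1/63284 = -78787/31642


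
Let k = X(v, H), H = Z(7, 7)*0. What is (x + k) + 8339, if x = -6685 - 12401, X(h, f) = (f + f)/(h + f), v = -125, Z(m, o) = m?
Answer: -10747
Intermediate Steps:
H = 0 (H = 7*0 = 0)
X(h, f) = 2*f/(f + h) (X(h, f) = (2*f)/(f + h) = 2*f/(f + h))
x = -19086
k = 0 (k = 2*0/(0 - 125) = 2*0/(-125) = 2*0*(-1/125) = 0)
(x + k) + 8339 = (-19086 + 0) + 8339 = -19086 + 8339 = -10747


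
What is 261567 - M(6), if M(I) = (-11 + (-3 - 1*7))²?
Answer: 261126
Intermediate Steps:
M(I) = 441 (M(I) = (-11 + (-3 - 7))² = (-11 - 10)² = (-21)² = 441)
261567 - M(6) = 261567 - 1*441 = 261567 - 441 = 261126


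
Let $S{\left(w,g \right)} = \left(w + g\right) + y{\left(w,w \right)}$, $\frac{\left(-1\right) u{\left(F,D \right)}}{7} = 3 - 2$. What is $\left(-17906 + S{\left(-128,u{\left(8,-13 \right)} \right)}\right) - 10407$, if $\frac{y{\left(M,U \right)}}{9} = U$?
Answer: $-29600$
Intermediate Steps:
$y{\left(M,U \right)} = 9 U$
$u{\left(F,D \right)} = -7$ ($u{\left(F,D \right)} = - 7 \left(3 - 2\right) = \left(-7\right) 1 = -7$)
$S{\left(w,g \right)} = g + 10 w$ ($S{\left(w,g \right)} = \left(w + g\right) + 9 w = \left(g + w\right) + 9 w = g + 10 w$)
$\left(-17906 + S{\left(-128,u{\left(8,-13 \right)} \right)}\right) - 10407 = \left(-17906 + \left(-7 + 10 \left(-128\right)\right)\right) - 10407 = \left(-17906 - 1287\right) - 10407 = -19193 - 10407 = -29600$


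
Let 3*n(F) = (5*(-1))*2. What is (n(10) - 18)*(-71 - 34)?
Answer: 2240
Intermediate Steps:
n(F) = -10/3 (n(F) = ((5*(-1))*2)/3 = (-5*2)/3 = (⅓)*(-10) = -10/3)
(n(10) - 18)*(-71 - 34) = (-10/3 - 18)*(-71 - 34) = -64/3*(-105) = 2240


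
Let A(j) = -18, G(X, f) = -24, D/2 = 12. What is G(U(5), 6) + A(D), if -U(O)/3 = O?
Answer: -42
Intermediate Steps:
D = 24 (D = 2*12 = 24)
U(O) = -3*O
G(U(5), 6) + A(D) = -24 - 18 = -42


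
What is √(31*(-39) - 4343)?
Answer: 4*I*√347 ≈ 74.512*I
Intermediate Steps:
√(31*(-39) - 4343) = √(-1209 - 4343) = √(-5552) = 4*I*√347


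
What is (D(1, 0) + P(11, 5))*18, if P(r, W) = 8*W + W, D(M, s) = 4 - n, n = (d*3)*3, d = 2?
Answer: 558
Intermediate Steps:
n = 18 (n = (2*3)*3 = 6*3 = 18)
D(M, s) = -14 (D(M, s) = 4 - 1*18 = 4 - 18 = -14)
P(r, W) = 9*W
(D(1, 0) + P(11, 5))*18 = (-14 + 9*5)*18 = (-14 + 45)*18 = 31*18 = 558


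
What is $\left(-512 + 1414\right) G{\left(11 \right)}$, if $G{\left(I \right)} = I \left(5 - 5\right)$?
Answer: $0$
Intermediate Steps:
$G{\left(I \right)} = 0$ ($G{\left(I \right)} = I 0 = 0$)
$\left(-512 + 1414\right) G{\left(11 \right)} = \left(-512 + 1414\right) 0 = 902 \cdot 0 = 0$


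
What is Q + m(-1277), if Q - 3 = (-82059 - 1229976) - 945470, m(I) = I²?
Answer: -626773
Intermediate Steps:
Q = -2257502 (Q = 3 + ((-82059 - 1229976) - 945470) = 3 + (-1312035 - 945470) = 3 - 2257505 = -2257502)
Q + m(-1277) = -2257502 + (-1277)² = -2257502 + 1630729 = -626773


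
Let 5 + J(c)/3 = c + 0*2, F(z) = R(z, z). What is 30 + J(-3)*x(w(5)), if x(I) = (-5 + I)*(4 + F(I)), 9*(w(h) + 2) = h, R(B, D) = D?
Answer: 11482/27 ≈ 425.26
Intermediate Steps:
F(z) = z
J(c) = -15 + 3*c (J(c) = -15 + 3*(c + 0*2) = -15 + 3*(c + 0) = -15 + 3*c)
w(h) = -2 + h/9
x(I) = (-5 + I)*(4 + I)
30 + J(-3)*x(w(5)) = 30 + (-15 + 3*(-3))*(-20 + (-2 + (⅑)*5)² - (-2 + (⅑)*5)) = 30 + (-15 - 9)*(-20 + (-2 + 5/9)² - (-2 + 5/9)) = 30 - 24*(-20 + (-13/9)² - 1*(-13/9)) = 30 - 24*(-20 + 169/81 + 13/9) = 30 - 24*(-1334/81) = 30 + 10672/27 = 11482/27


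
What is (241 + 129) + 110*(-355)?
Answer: -38680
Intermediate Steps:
(241 + 129) + 110*(-355) = 370 - 39050 = -38680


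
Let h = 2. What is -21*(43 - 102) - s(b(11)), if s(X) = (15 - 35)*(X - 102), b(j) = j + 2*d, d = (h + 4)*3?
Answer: 139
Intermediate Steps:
d = 18 (d = (2 + 4)*3 = 6*3 = 18)
b(j) = 36 + j (b(j) = j + 2*18 = j + 36 = 36 + j)
s(X) = 2040 - 20*X (s(X) = -20*(-102 + X) = 2040 - 20*X)
-21*(43 - 102) - s(b(11)) = -21*(43 - 102) - (2040 - 20*(36 + 11)) = -21*(-59) - (2040 - 20*47) = 1239 - (2040 - 940) = 1239 - 1*1100 = 1239 - 1100 = 139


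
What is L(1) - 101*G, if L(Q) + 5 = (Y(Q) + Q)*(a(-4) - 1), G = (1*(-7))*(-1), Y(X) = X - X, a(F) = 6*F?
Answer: -737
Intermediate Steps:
Y(X) = 0
G = 7 (G = -7*(-1) = 7)
L(Q) = -5 - 25*Q (L(Q) = -5 + (0 + Q)*(6*(-4) - 1) = -5 + Q*(-24 - 1) = -5 + Q*(-25) = -5 - 25*Q)
L(1) - 101*G = (-5 - 25*1) - 101*7 = (-5 - 25) - 707 = -30 - 707 = -737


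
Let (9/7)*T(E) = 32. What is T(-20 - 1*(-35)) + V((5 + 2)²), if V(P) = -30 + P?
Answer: 395/9 ≈ 43.889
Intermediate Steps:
T(E) = 224/9 (T(E) = (7/9)*32 = 224/9)
T(-20 - 1*(-35)) + V((5 + 2)²) = 224/9 + (-30 + (5 + 2)²) = 224/9 + (-30 + 7²) = 224/9 + (-30 + 49) = 224/9 + 19 = 395/9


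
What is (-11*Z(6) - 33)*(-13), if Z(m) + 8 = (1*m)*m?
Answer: 4433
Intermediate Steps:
Z(m) = -8 + m**2 (Z(m) = -8 + (1*m)*m = -8 + m*m = -8 + m**2)
(-11*Z(6) - 33)*(-13) = (-11*(-8 + 6**2) - 33)*(-13) = (-11*(-8 + 36) - 33)*(-13) = (-11*28 - 33)*(-13) = (-308 - 33)*(-13) = -341*(-13) = 4433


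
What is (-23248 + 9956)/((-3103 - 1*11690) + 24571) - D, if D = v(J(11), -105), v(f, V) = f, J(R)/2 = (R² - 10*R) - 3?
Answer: -84870/4889 ≈ -17.359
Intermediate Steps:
J(R) = -6 - 20*R + 2*R² (J(R) = 2*((R² - 10*R) - 3) = 2*(-3 + R² - 10*R) = -6 - 20*R + 2*R²)
D = 16 (D = -6 - 20*11 + 2*11² = -6 - 220 + 2*121 = -6 - 220 + 242 = 16)
(-23248 + 9956)/((-3103 - 1*11690) + 24571) - D = (-23248 + 9956)/((-3103 - 1*11690) + 24571) - 1*16 = -13292/((-3103 - 11690) + 24571) - 16 = -13292/(-14793 + 24571) - 16 = -13292/9778 - 16 = -13292*1/9778 - 16 = -6646/4889 - 16 = -84870/4889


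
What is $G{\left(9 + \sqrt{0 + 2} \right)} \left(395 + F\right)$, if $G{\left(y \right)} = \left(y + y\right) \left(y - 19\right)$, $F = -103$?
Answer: $-51392 - 584 \sqrt{2} \approx -52218.0$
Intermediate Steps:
$G{\left(y \right)} = 2 y \left(-19 + y\right)$
$G{\left(9 + \sqrt{0 + 2} \right)} \left(395 + F\right) = 2 \left(9 + \sqrt{0 + 2}\right) \left(-19 + \left(9 + \sqrt{0 + 2}\right)\right) \left(395 - 103\right) = 2 \left(9 + \sqrt{2}\right) \left(-19 + \left(9 + \sqrt{2}\right)\right) 292 = 2 \left(9 + \sqrt{2}\right) \left(-10 + \sqrt{2}\right) 292 = 2 \left(-10 + \sqrt{2}\right) \left(9 + \sqrt{2}\right) 292 = 584 \left(-10 + \sqrt{2}\right) \left(9 + \sqrt{2}\right)$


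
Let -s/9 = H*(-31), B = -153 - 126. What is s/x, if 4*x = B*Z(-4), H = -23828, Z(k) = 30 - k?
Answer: 47656/17 ≈ 2803.3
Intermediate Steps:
B = -279
s = -6648012 (s = -(-214452)*(-31) = -9*738668 = -6648012)
x = -4743/2 (x = (-279*(30 - 1*(-4)))/4 = (-279*(30 + 4))/4 = (-279*34)/4 = (¼)*(-9486) = -4743/2 ≈ -2371.5)
s/x = -6648012/(-4743/2) = -6648012*(-2/4743) = 47656/17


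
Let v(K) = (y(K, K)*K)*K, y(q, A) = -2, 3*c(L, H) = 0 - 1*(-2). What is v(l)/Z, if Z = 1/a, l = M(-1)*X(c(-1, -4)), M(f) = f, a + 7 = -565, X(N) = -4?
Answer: 18304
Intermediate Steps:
c(L, H) = ⅔ (c(L, H) = (0 - 1*(-2))/3 = (0 + 2)/3 = (⅓)*2 = ⅔)
a = -572 (a = -7 - 565 = -572)
l = 4 (l = -1*(-4) = 4)
v(K) = -2*K² (v(K) = (-2*K)*K = -2*K²)
Z = -1/572 (Z = 1/(-572) = -1/572 ≈ -0.0017483)
v(l)/Z = (-2*4²)/(-1/572) = -2*16*(-572) = -32*(-572) = 18304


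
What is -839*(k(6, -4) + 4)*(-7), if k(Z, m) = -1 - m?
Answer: 41111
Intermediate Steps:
-839*(k(6, -4) + 4)*(-7) = -839*((-1 - 1*(-4)) + 4)*(-7) = -839*((-1 + 4) + 4)*(-7) = -839*(3 + 4)*(-7) = -5873*(-7) = -839*(-49) = 41111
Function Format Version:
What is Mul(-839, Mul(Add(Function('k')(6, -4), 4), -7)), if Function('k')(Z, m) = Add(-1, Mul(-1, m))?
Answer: 41111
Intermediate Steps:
Mul(-839, Mul(Add(Function('k')(6, -4), 4), -7)) = Mul(-839, Mul(Add(Add(-1, Mul(-1, -4)), 4), -7)) = Mul(-839, Mul(Add(Add(-1, 4), 4), -7)) = Mul(-839, Mul(Add(3, 4), -7)) = Mul(-839, Mul(7, -7)) = Mul(-839, -49) = 41111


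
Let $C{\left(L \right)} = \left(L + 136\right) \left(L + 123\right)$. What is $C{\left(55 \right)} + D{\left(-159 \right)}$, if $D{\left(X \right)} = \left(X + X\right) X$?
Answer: $84560$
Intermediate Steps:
$C{\left(L \right)} = \left(123 + L\right) \left(136 + L\right)$ ($C{\left(L \right)} = \left(136 + L\right) \left(123 + L\right) = \left(123 + L\right) \left(136 + L\right)$)
$D{\left(X \right)} = 2 X^{2}$ ($D{\left(X \right)} = 2 X X = 2 X^{2}$)
$C{\left(55 \right)} + D{\left(-159 \right)} = \left(16728 + 55^{2} + 259 \cdot 55\right) + 2 \left(-159\right)^{2} = \left(16728 + 3025 + 14245\right) + 2 \cdot 25281 = 33998 + 50562 = 84560$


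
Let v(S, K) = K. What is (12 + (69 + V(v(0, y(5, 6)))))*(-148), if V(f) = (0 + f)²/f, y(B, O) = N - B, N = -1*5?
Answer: -10508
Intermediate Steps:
N = -5
y(B, O) = -5 - B
V(f) = f (V(f) = f²/f = f)
(12 + (69 + V(v(0, y(5, 6)))))*(-148) = (12 + (69 + (-5 - 1*5)))*(-148) = (12 + (69 + (-5 - 5)))*(-148) = (12 + (69 - 10))*(-148) = (12 + 59)*(-148) = 71*(-148) = -10508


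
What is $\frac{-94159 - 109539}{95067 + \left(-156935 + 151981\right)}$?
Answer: $- \frac{203698}{90113} \approx -2.2605$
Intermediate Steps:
$\frac{-94159 - 109539}{95067 + \left(-156935 + 151981\right)} = - \frac{203698}{95067 - 4954} = - \frac{203698}{90113}$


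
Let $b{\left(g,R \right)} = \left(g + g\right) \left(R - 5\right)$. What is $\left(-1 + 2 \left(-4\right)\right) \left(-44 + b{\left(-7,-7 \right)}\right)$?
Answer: $-1116$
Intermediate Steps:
$b{\left(g,R \right)} = 2 g \left(-5 + R\right)$
$\left(-1 + 2 \left(-4\right)\right) \left(-44 + b{\left(-7,-7 \right)}\right) = \left(-1 + 2 \left(-4\right)\right) \left(-44 + 2 \left(-7\right) \left(-5 - 7\right)\right) = \left(-1 - 8\right) \left(-44 + 2 \left(-7\right) \left(-12\right)\right) = - 9 \left(-44 + 168\right) = \left(-9\right) 124 = -1116$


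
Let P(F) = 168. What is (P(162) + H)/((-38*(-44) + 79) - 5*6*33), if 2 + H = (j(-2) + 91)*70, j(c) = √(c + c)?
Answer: 6536/761 + 140*I/761 ≈ 8.5887 + 0.18397*I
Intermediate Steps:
j(c) = √2*√c (j(c) = √(2*c) = √2*√c)
H = 6368 + 140*I (H = -2 + (√2*√(-2) + 91)*70 = -2 + (√2*(I*√2) + 91)*70 = -2 + (2*I + 91)*70 = -2 + (91 + 2*I)*70 = -2 + (6370 + 140*I) = 6368 + 140*I ≈ 6368.0 + 140.0*I)
(P(162) + H)/((-38*(-44) + 79) - 5*6*33) = (168 + (6368 + 140*I))/((-38*(-44) + 79) - 5*6*33) = (6536 + 140*I)/((1672 + 79) - 30*33) = (6536 + 140*I)/(1751 - 990) = (6536 + 140*I)/761 = (6536 + 140*I)*(1/761) = 6536/761 + 140*I/761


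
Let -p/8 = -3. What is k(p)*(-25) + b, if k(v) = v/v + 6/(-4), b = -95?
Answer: -165/2 ≈ -82.500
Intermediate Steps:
p = 24 (p = -8*(-3) = 24)
k(v) = -½ (k(v) = 1 + 6*(-¼) = 1 - 3/2 = -½)
k(p)*(-25) + b = -½*(-25) - 95 = 25/2 - 95 = -165/2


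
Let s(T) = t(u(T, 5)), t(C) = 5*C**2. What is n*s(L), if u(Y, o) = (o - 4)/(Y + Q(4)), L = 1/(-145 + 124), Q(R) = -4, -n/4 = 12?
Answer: -21168/1445 ≈ -14.649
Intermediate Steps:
n = -48 (n = -4*12 = -48)
L = -1/21 (L = 1/(-21) = -1/21 ≈ -0.047619)
u(Y, o) = (-4 + o)/(-4 + Y) (u(Y, o) = (o - 4)/(Y - 4) = (-4 + o)/(-4 + Y))
s(T) = 5/(-4 + T)**2 (s(T) = 5*((-4 + 5)/(-4 + T))**2 = 5*(1/(-4 + T))**2 = 5/(-4 + T)**2)
n*s(L) = -240/(-4 - 1/21)**2 = -240/(-85/21)**2 = -240*441/7225 = -48*441/1445 = -21168/1445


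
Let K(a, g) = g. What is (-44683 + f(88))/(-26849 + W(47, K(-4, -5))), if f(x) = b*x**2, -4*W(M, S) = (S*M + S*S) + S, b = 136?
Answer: -1344668/35727 ≈ -37.637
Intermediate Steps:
W(M, S) = -S/4 - S**2/4 - M*S/4 (W(M, S) = -((S*M + S*S) + S)/4 = -((M*S + S**2) + S)/4 = -((S**2 + M*S) + S)/4 = -(S + S**2 + M*S)/4 = -S/4 - S**2/4 - M*S/4)
f(x) = 136*x**2
(-44683 + f(88))/(-26849 + W(47, K(-4, -5))) = (-44683 + 136*88**2)/(-26849 - 1/4*(-5)*(1 + 47 - 5)) = (-44683 + 136*7744)/(-26849 - 1/4*(-5)*43) = (-44683 + 1053184)/(-26849 + 215/4) = 1008501/(-107181/4) = 1008501*(-4/107181) = -1344668/35727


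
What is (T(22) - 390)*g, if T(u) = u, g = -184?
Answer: 67712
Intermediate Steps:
(T(22) - 390)*g = (22 - 390)*(-184) = -368*(-184) = 67712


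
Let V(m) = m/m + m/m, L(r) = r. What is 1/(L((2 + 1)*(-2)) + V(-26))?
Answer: -¼ ≈ -0.25000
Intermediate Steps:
V(m) = 2 (V(m) = 1 + 1 = 2)
1/(L((2 + 1)*(-2)) + V(-26)) = 1/((2 + 1)*(-2) + 2) = 1/(3*(-2) + 2) = 1/(-6 + 2) = 1/(-4) = -¼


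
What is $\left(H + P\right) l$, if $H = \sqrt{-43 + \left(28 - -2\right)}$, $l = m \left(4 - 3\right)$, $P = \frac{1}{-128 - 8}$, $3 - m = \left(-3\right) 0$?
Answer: $- \frac{3}{136} + 3 i \sqrt{13} \approx -0.022059 + 10.817 i$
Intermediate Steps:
$m = 3$ ($m = 3 - \left(-3\right) 0 = 3 - 0 = 3 + 0 = 3$)
$P = - \frac{1}{136}$ ($P = \frac{1}{-136} = - \frac{1}{136} \approx -0.0073529$)
$l = 3$ ($l = 3 \left(4 - 3\right) = 3 \cdot 1 = 3$)
$H = i \sqrt{13}$ ($H = \sqrt{-43 + \left(28 + 2\right)} = \sqrt{-43 + 30} = \sqrt{-13} = i \sqrt{13} \approx 3.6056 i$)
$\left(H + P\right) l = \left(i \sqrt{13} - \frac{1}{136}\right) 3 = \left(- \frac{1}{136} + i \sqrt{13}\right) 3 = - \frac{3}{136} + 3 i \sqrt{13}$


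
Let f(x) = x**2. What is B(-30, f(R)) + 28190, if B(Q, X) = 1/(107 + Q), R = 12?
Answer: 2170631/77 ≈ 28190.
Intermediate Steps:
B(-30, f(R)) + 28190 = 1/(107 - 30) + 28190 = 1/77 + 28190 = 2170631/77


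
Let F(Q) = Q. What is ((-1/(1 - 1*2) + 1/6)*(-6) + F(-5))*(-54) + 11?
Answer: 659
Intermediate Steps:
((-1/(1 - 1*2) + 1/6)*(-6) + F(-5))*(-54) + 11 = ((-1/(1 - 1*2) + 1/6)*(-6) - 5)*(-54) + 11 = ((-1/(1 - 2) + 1*(⅙))*(-6) - 5)*(-54) + 11 = ((-1/(-1) + ⅙)*(-6) - 5)*(-54) + 11 = ((-1*(-1) + ⅙)*(-6) - 5)*(-54) + 11 = ((1 + ⅙)*(-6) - 5)*(-54) + 11 = ((7/6)*(-6) - 5)*(-54) + 11 = (-7 - 5)*(-54) + 11 = -12*(-54) + 11 = 648 + 11 = 659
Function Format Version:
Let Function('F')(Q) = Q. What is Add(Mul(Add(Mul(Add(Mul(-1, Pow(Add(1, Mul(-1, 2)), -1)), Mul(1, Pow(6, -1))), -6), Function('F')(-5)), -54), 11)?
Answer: 659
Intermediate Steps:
Add(Mul(Add(Mul(Add(Mul(-1, Pow(Add(1, Mul(-1, 2)), -1)), Mul(1, Pow(6, -1))), -6), Function('F')(-5)), -54), 11) = Add(Mul(Add(Mul(Add(Mul(-1, Pow(Add(1, Mul(-1, 2)), -1)), Mul(1, Pow(6, -1))), -6), -5), -54), 11) = Add(Mul(Add(Mul(Add(Mul(-1, Pow(Add(1, -2), -1)), Mul(1, Rational(1, 6))), -6), -5), -54), 11) = Add(Mul(Add(Mul(Add(Mul(-1, Pow(-1, -1)), Rational(1, 6)), -6), -5), -54), 11) = Add(Mul(Add(Mul(Add(Mul(-1, -1), Rational(1, 6)), -6), -5), -54), 11) = Add(Mul(Add(Mul(Add(1, Rational(1, 6)), -6), -5), -54), 11) = Add(Mul(Add(Mul(Rational(7, 6), -6), -5), -54), 11) = Add(Mul(Add(-7, -5), -54), 11) = Add(Mul(-12, -54), 11) = Add(648, 11) = 659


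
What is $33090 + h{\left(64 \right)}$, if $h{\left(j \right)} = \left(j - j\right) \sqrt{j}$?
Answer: $33090$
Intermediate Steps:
$h{\left(j \right)} = 0$ ($h{\left(j \right)} = 0 \sqrt{j} = 0$)
$33090 + h{\left(64 \right)} = 33090 + 0 = 33090$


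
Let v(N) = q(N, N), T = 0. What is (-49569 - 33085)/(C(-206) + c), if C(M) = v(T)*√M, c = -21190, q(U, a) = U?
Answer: 3179/815 ≈ 3.9006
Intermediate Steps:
v(N) = N
C(M) = 0 (C(M) = 0*√M = 0)
(-49569 - 33085)/(C(-206) + c) = (-49569 - 33085)/(0 - 21190) = -82654/(-21190) = -82654*(-1/21190) = 3179/815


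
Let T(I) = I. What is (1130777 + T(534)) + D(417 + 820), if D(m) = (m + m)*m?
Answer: 4191649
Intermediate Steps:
D(m) = 2*m**2 (D(m) = (2*m)*m = 2*m**2)
(1130777 + T(534)) + D(417 + 820) = (1130777 + 534) + 2*(417 + 820)**2 = 1131311 + 2*1237**2 = 1131311 + 2*1530169 = 1131311 + 3060338 = 4191649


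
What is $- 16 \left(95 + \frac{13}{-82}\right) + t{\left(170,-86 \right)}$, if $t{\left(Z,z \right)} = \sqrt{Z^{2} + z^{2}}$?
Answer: $- \frac{62216}{41} + 2 \sqrt{9074} \approx -1326.9$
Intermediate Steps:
$- 16 \left(95 + \frac{13}{-82}\right) + t{\left(170,-86 \right)} = - 16 \left(95 + \frac{13}{-82}\right) + \sqrt{170^{2} + \left(-86\right)^{2}} = - 16 \left(95 + 13 \left(- \frac{1}{82}\right)\right) + \sqrt{28900 + 7396} = - 16 \left(95 - \frac{13}{82}\right) + \sqrt{36296} = \left(-16\right) \frac{7777}{82} + 2 \sqrt{9074} = - \frac{62216}{41} + 2 \sqrt{9074}$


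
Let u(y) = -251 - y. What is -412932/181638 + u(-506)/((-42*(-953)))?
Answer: -915649919/403902366 ≈ -2.2670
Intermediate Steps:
-412932/181638 + u(-506)/((-42*(-953))) = -412932/181638 + (-251 - 1*(-506))/((-42*(-953))) = -412932*1/181638 + (-251 + 506)/40026 = -68822/30273 + 255*(1/40026) = -68822/30273 + 85/13342 = -915649919/403902366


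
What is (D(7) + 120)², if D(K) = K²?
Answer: 28561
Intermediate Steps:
(D(7) + 120)² = (7² + 120)² = (49 + 120)² = 169² = 28561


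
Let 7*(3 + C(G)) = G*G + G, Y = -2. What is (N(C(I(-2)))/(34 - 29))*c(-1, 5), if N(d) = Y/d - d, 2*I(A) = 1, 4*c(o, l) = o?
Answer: -8129/45360 ≈ -0.17921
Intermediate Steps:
c(o, l) = o/4
I(A) = 1/2 (I(A) = (1/2)*1 = 1/2)
C(G) = -3 + G/7 + G**2/7 (C(G) = -3 + (G*G + G)/7 = -3 + (G**2 + G)/7 = -3 + (G + G**2)/7 = -3 + (G/7 + G**2/7) = -3 + G/7 + G**2/7)
N(d) = -d - 2/d (N(d) = -2/d - d = -d - 2/d)
(N(C(I(-2)))/(34 - 29))*c(-1, 5) = ((-(-3 + (1/7)*(1/2) + (1/2)**2/7) - 2/(-3 + (1/7)*(1/2) + (1/2)**2/7))/(34 - 29))*((1/4)*(-1)) = ((-(-3 + 1/14 + (1/7)*(1/4)) - 2/(-3 + 1/14 + (1/7)*(1/4)))/5)*(-1/4) = ((-(-3 + 1/14 + 1/28) - 2/(-3 + 1/14 + 1/28))/5)*(-1/4) = ((-1*(-81/28) - 2/(-81/28))/5)*(-1/4) = ((81/28 - 2*(-28/81))/5)*(-1/4) = ((81/28 + 56/81)/5)*(-1/4) = ((1/5)*(8129/2268))*(-1/4) = (8129/11340)*(-1/4) = -8129/45360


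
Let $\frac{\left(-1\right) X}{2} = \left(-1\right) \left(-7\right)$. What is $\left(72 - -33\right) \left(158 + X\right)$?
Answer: $15120$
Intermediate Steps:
$X = -14$ ($X = - 2 \left(\left(-1\right) \left(-7\right)\right) = \left(-2\right) 7 = -14$)
$\left(72 - -33\right) \left(158 + X\right) = \left(72 - -33\right) \left(158 - 14\right) = \left(72 + 33\right) 144 = 105 \cdot 144 = 15120$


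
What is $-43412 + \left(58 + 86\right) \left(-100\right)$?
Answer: $-57812$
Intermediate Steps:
$-43412 + \left(58 + 86\right) \left(-100\right) = -43412 + 144 \left(-100\right) = -43412 - 14400 = -57812$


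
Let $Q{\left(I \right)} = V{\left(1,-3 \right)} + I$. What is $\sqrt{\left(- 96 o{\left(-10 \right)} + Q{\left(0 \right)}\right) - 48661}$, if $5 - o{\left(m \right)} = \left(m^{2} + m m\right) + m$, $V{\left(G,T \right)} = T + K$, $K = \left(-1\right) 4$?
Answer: $2 i \sqrt{7727} \approx 175.81 i$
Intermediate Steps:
$K = -4$
$V{\left(G,T \right)} = -4 + T$ ($V{\left(G,T \right)} = T - 4 = -4 + T$)
$Q{\left(I \right)} = -7 + I$ ($Q{\left(I \right)} = \left(-4 - 3\right) + I = -7 + I$)
$o{\left(m \right)} = 5 - m - 2 m^{2}$ ($o{\left(m \right)} = 5 - \left(\left(m^{2} + m m\right) + m\right) = 5 - \left(\left(m^{2} + m^{2}\right) + m\right) = 5 - \left(2 m^{2} + m\right) = 5 - \left(m + 2 m^{2}\right) = 5 - m - 2 m^{2}$)
$\sqrt{\left(- 96 o{\left(-10 \right)} + Q{\left(0 \right)}\right) - 48661} = \sqrt{\left(- 96 \left(5 - -10 - 2 \left(-10\right)^{2}\right) + \left(-7 + 0\right)\right) - 48661} = \sqrt{\left(- 96 \left(5 + 10 - 200\right) - 7\right) - 48661} = \sqrt{\left(\left(-96\right) \left(-185\right) - 7\right) - 48661} = \sqrt{\left(17760 - 7\right) - 48661} = \sqrt{17753 - 48661} = \sqrt{-30908} = 2 i \sqrt{7727}$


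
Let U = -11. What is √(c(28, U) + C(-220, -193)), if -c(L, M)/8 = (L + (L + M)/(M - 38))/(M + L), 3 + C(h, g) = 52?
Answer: √509609/119 ≈ 5.9989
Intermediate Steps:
C(h, g) = 49 (C(h, g) = -3 + 52 = 49)
c(L, M) = -8*(L + (L + M)/(-38 + M))/(L + M) (c(L, M) = -8*(L + (L + M)/(M - 38))/(M + L) = -8*(L + (L + M)/(-38 + M))/(L + M))
√(c(28, U) + C(-220, -193)) = √(8*(-1*(-11) + 37*28 - 1*28*(-11))/((-11)² - 38*28 - 38*(-11) + 28*(-11)) + 49) = √(8*(11 + 1036 + 308)/(121 - 1064 + 418 - 308) + 49) = √(8*1355/(-833) + 49) = √(8*(-1/833)*1355 + 49) = √(-10840/833 + 49) = √(29977/833) = √509609/119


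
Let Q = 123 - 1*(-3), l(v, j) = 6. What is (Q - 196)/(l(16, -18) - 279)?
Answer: 10/39 ≈ 0.25641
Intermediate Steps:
Q = 126 (Q = 123 + 3 = 126)
(Q - 196)/(l(16, -18) - 279) = (126 - 196)/(6 - 279) = -70/(-273) = -70*(-1/273) = 10/39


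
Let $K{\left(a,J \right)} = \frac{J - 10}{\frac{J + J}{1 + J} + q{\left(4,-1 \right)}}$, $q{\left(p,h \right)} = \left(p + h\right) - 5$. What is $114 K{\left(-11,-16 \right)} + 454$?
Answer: $-21776$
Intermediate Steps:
$q{\left(p,h \right)} = -5 + h + p$ ($q{\left(p,h \right)} = \left(h + p\right) - 5 = -5 + h + p$)
$K{\left(a,J \right)} = \frac{-10 + J}{-2 + \frac{2 J}{1 + J}}$ ($K{\left(a,J \right)} = \frac{J - 10}{\frac{J + J}{1 + J} - 2} = \frac{-10 + J}{\frac{2 J}{1 + J} - 2} = \frac{-10 + J}{-2 + \frac{2 J}{1 + J}}$)
$114 K{\left(-11,-16 \right)} + 454 = 114 \left(5 - \frac{\left(-16\right)^{2}}{2} + \frac{9}{2} \left(-16\right)\right) + 454 = 114 \left(5 - 128 - 72\right) + 454 = 114 \left(-195\right) + 454 = -22230 + 454 = -21776$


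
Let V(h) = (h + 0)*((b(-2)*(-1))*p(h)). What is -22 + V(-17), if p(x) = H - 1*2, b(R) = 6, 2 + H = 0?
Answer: -430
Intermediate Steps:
H = -2 (H = -2 + 0 = -2)
p(x) = -4 (p(x) = -2 - 1*2 = -2 - 2 = -4)
V(h) = 24*h (V(h) = (h + 0)*((6*(-1))*(-4)) = h*(-6*(-4)) = h*24 = 24*h)
-22 + V(-17) = -22 + 24*(-17) = -22 - 408 = -430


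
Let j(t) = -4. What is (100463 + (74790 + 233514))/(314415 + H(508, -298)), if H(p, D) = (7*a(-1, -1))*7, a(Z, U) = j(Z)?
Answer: 408767/314219 ≈ 1.3009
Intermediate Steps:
a(Z, U) = -4
H(p, D) = -196 (H(p, D) = (7*(-4))*7 = -28*7 = -196)
(100463 + (74790 + 233514))/(314415 + H(508, -298)) = (100463 + (74790 + 233514))/(314415 - 196) = (100463 + 308304)/314219 = 408767*(1/314219) = 408767/314219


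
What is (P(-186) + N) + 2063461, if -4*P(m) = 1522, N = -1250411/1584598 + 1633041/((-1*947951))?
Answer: 1549496652206719405/751060629349 ≈ 2.0631e+6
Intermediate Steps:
N = -3773041860379/1502121258698 (N = -1250411*1/1584598 + 1633041/(-947951) = -1250411/1584598 + 1633041*(-1/947951) = -1250411/1584598 - 1633041/947951 = -3773041860379/1502121258698 ≈ -2.5118)
P(m) = -761/2 (P(m) = -¼*1522 = -761/2)
(P(-186) + N) + 2063461 = (-761/2 - 3773041860379/1502121258698) + 2063461 = -287665090397484/751060629349 + 2063461 = 1549496652206719405/751060629349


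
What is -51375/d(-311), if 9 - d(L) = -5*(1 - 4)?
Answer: 17125/2 ≈ 8562.5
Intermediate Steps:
d(L) = -6 (d(L) = 9 - (-5)*(1 - 4) = 9 - (-5)*(-3) = 9 - 1*15 = 9 - 15 = -6)
-51375/d(-311) = -51375/(-6) = -51375*(-1/6) = 17125/2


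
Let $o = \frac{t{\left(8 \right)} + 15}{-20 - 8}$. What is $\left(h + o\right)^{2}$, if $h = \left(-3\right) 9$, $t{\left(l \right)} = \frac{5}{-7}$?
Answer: $\frac{1817104}{2401} \approx 756.81$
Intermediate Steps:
$t{\left(l \right)} = - \frac{5}{7}$ ($t{\left(l \right)} = 5 \left(- \frac{1}{7}\right) = - \frac{5}{7}$)
$o = - \frac{25}{49}$ ($o = \frac{- \frac{5}{7} + 15}{-20 - 8} = \frac{100}{7 \left(-28\right)} = \frac{100}{7} \left(- \frac{1}{28}\right) = - \frac{25}{49} \approx -0.5102$)
$h = -27$
$\left(h + o\right)^{2} = \left(-27 - \frac{25}{49}\right)^{2} = \left(- \frac{1348}{49}\right)^{2} = \frac{1817104}{2401}$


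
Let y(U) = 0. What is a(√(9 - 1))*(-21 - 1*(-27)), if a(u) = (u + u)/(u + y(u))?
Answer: 12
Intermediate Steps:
a(u) = 2 (a(u) = (u + u)/(u + 0) = (2*u)/u = 2)
a(√(9 - 1))*(-21 - 1*(-27)) = 2*(-21 - 1*(-27)) = 2*(-21 + 27) = 2*6 = 12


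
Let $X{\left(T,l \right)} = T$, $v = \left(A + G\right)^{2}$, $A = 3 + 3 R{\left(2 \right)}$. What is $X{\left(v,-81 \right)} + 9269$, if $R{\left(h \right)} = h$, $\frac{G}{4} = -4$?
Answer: $9318$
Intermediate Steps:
$G = -16$ ($G = 4 \left(-4\right) = -16$)
$A = 9$ ($A = 3 + 3 \cdot 2 = 3 + 6 = 9$)
$v = 49$ ($v = \left(9 - 16\right)^{2} = \left(-7\right)^{2} = 49$)
$X{\left(v,-81 \right)} + 9269 = 49 + 9269 = 9318$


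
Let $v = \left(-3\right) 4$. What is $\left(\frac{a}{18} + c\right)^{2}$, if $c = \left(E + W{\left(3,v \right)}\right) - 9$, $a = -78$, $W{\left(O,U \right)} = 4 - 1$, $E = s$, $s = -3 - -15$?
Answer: $\frac{25}{9} \approx 2.7778$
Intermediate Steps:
$s = 12$ ($s = -3 + 15 = 12$)
$v = -12$
$E = 12$
$W{\left(O,U \right)} = 3$
$c = 6$ ($c = \left(12 + 3\right) - 9 = 15 - 9 = 6$)
$\left(\frac{a}{18} + c\right)^{2} = \left(- \frac{78}{18} + 6\right)^{2} = \left(\left(-78\right) \frac{1}{18} + 6\right)^{2} = \left(- \frac{13}{3} + 6\right)^{2} = \left(\frac{5}{3}\right)^{2} = \frac{25}{9}$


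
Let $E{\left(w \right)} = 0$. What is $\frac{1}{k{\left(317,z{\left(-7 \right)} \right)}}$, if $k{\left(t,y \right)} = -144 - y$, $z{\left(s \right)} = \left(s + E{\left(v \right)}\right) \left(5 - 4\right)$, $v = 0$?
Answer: $- \frac{1}{137} \approx -0.0072993$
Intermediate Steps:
$z{\left(s \right)} = s$ ($z{\left(s \right)} = \left(s + 0\right) \left(5 - 4\right) = s 1 = s$)
$\frac{1}{k{\left(317,z{\left(-7 \right)} \right)}} = \frac{1}{-144 - -7} = \frac{1}{-144 + 7} = \frac{1}{-137} = - \frac{1}{137}$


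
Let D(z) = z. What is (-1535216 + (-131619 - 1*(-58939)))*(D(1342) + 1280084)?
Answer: -2060399739696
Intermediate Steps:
(-1535216 + (-131619 - 1*(-58939)))*(D(1342) + 1280084) = (-1535216 + (-131619 - 1*(-58939)))*(1342 + 1280084) = (-1535216 + (-131619 + 58939))*1281426 = (-1535216 - 72680)*1281426 = -1607896*1281426 = -2060399739696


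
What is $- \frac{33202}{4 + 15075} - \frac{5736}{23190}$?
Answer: $- \frac{142741254}{58280335} \approx -2.4492$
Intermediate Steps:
$- \frac{33202}{4 + 15075} - \frac{5736}{23190} = - \frac{33202}{15079} - \frac{956}{3865} = - \frac{142741254}{58280335}$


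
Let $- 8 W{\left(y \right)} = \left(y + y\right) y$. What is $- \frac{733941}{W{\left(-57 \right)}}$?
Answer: $\frac{326196}{361} \approx 903.59$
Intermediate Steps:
$W{\left(y \right)} = - \frac{y^{2}}{4}$ ($W{\left(y \right)} = - \frac{\left(y + y\right) y}{8} = - \frac{2 y y}{8} = - \frac{2 y^{2}}{8} = - \frac{y^{2}}{4}$)
$- \frac{733941}{W{\left(-57 \right)}} = - \frac{733941}{\left(- \frac{1}{4}\right) \left(-57\right)^{2}} = - \frac{733941}{\left(- \frac{1}{4}\right) 3249} = - \frac{733941}{- \frac{3249}{4}} = \left(-733941\right) \left(- \frac{4}{3249}\right) = \frac{326196}{361}$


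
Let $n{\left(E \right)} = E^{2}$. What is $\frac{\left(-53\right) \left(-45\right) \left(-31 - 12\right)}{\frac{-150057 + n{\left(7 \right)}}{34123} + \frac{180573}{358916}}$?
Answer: $\frac{1256020894456740}{47678578849} \approx 26344.0$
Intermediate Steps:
$\frac{\left(-53\right) \left(-45\right) \left(-31 - 12\right)}{\frac{-150057 + n{\left(7 \right)}}{34123} + \frac{180573}{358916}} = \frac{\left(-53\right) \left(-45\right) \left(-31 - 12\right)}{\frac{-150057 + 7^{2}}{34123} + \frac{180573}{358916}} = \frac{2385 \left(-31 - 12\right)}{\left(-150057 + 49\right) \frac{1}{34123} + 180573 \cdot \frac{1}{358916}} = \frac{2385 \left(-43\right)}{\left(-150008\right) \frac{1}{34123} + \frac{180573}{358916}} = - \frac{102555}{- \frac{150008}{34123} + \frac{180573}{358916}} = - \frac{102555}{- \frac{47678578849}{12247290668}} = \left(-102555\right) \left(- \frac{12247290668}{47678578849}\right) = \frac{1256020894456740}{47678578849}$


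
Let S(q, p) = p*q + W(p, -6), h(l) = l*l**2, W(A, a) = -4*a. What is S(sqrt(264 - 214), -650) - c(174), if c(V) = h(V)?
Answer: -5268000 - 3250*sqrt(2) ≈ -5.2726e+6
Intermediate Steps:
h(l) = l**3
c(V) = V**3
S(q, p) = 24 + p*q (S(q, p) = p*q - 4*(-6) = p*q + 24 = 24 + p*q)
S(sqrt(264 - 214), -650) - c(174) = (24 - 650*sqrt(264 - 214)) - 1*174**3 = (24 - 3250*sqrt(2)) - 1*5268024 = (24 - 3250*sqrt(2)) - 5268024 = -5268000 - 3250*sqrt(2)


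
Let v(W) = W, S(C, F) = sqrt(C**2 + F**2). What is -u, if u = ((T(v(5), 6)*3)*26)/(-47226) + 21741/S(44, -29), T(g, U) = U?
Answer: 78/7871 - 21741*sqrt(2777)/2777 ≈ -412.55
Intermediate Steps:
u = -78/7871 + 21741*sqrt(2777)/2777 (u = ((6*3)*26)/(-47226) + 21741/(sqrt(44**2 + (-29)**2)) = (18*26)*(-1/47226) + 21741/(sqrt(1936 + 841)) = 468*(-1/47226) + 21741/(sqrt(2777)) = -78/7871 + 21741*(sqrt(2777)/2777) = -78/7871 + 21741*sqrt(2777)/2777 ≈ 412.55)
-u = -(-78/7871 + 21741*sqrt(2777)/2777) = 78/7871 - 21741*sqrt(2777)/2777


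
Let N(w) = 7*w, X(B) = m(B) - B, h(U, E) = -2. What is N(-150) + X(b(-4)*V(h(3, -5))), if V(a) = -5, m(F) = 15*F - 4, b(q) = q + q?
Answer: -494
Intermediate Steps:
b(q) = 2*q
m(F) = -4 + 15*F
X(B) = -4 + 14*B (X(B) = (-4 + 15*B) - B = -4 + 14*B)
N(-150) + X(b(-4)*V(h(3, -5))) = 7*(-150) + (-4 + 14*((2*(-4))*(-5))) = -1050 + (-4 + 14*(-8*(-5))) = -1050 + (-4 + 14*40) = -1050 + (-4 + 560) = -1050 + 556 = -494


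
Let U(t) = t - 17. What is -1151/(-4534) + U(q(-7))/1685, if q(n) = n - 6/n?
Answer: 12841537/53478530 ≈ 0.24013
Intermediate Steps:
U(t) = -17 + t
-1151/(-4534) + U(q(-7))/1685 = -1151/(-4534) + (-17 + (-7 - 6/(-7)))/1685 = -1151*(-1/4534) + (-17 + (-7 - 6*(-⅐)))*(1/1685) = 1151/4534 + (-17 + (-7 + 6/7))*(1/1685) = 1151/4534 + (-17 - 43/7)*(1/1685) = 1151/4534 - 162/7*1/1685 = 1151/4534 - 162/11795 = 12841537/53478530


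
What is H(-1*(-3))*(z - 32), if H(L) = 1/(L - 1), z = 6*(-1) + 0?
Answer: -19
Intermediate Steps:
z = -6 (z = -6 + 0 = -6)
H(L) = 1/(-1 + L)
H(-1*(-3))*(z - 32) = (-6 - 32)/(-1 - 1*(-3)) = -38/(-1 + 3) = -38/2 = (1/2)*(-38) = -19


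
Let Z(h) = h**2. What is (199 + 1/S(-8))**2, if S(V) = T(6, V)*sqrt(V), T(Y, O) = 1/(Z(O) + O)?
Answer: 39209 - 5572*I*sqrt(2) ≈ 39209.0 - 7880.0*I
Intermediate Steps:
T(Y, O) = 1/(O + O**2) (T(Y, O) = 1/(O**2 + O) = 1/(O + O**2))
S(V) = 1/(sqrt(V)*(1 + V)) (S(V) = (1/(V*(1 + V)))*sqrt(V) = 1/(sqrt(V)*(1 + V)))
(199 + 1/S(-8))**2 = (199 + 1/(1/(sqrt(-8)*(1 - 8))))**2 = (199 + 1/(-I*sqrt(2)/4/(-7)))**2 = (199 + 1/(-I*sqrt(2)/4*(-1/7)))**2 = (199 + 1/(I*sqrt(2)/28))**2 = (199 - 14*I*sqrt(2))**2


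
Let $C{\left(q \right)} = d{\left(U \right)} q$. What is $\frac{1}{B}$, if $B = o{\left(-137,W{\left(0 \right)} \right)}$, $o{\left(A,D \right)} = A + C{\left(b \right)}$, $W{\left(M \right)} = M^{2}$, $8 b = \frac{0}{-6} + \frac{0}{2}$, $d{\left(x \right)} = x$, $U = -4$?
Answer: $- \frac{1}{137} \approx -0.0072993$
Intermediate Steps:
$b = 0$ ($b = \frac{\frac{0}{-6} + \frac{0}{2}}{8} = \frac{0 \left(- \frac{1}{6}\right) + 0 \cdot \frac{1}{2}}{8} = \frac{0 + 0}{8} = \frac{1}{8} \cdot 0 = 0$)
$C{\left(q \right)} = - 4 q$
$o{\left(A,D \right)} = A$ ($o{\left(A,D \right)} = A - 0 = A + 0 = A$)
$B = -137$
$\frac{1}{B} = \frac{1}{-137} = - \frac{1}{137}$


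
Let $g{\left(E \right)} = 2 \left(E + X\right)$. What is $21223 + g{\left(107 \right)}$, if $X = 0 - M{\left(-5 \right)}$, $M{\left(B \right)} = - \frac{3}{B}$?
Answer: $\frac{107179}{5} \approx 21436.0$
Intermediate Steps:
$X = - \frac{3}{5}$ ($X = 0 - - \frac{3}{-5} = 0 - \left(-3\right) \left(- \frac{1}{5}\right) = 0 - \frac{3}{5} = - \frac{3}{5} \approx -0.6$)
$g{\left(E \right)} = - \frac{6}{5} + 2 E$ ($g{\left(E \right)} = 2 \left(E - \frac{3}{5}\right) = 2 \left(- \frac{3}{5} + E\right) = - \frac{6}{5} + 2 E$)
$21223 + g{\left(107 \right)} = 21223 + \left(- \frac{6}{5} + 2 \cdot 107\right) = 21223 + \left(- \frac{6}{5} + 214\right) = 21223 + \frac{1064}{5} = \frac{107179}{5}$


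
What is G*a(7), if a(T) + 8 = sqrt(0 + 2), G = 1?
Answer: -8 + sqrt(2) ≈ -6.5858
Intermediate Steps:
a(T) = -8 + sqrt(2) (a(T) = -8 + sqrt(0 + 2) = -8 + sqrt(2))
G*a(7) = 1*(-8 + sqrt(2)) = -8 + sqrt(2)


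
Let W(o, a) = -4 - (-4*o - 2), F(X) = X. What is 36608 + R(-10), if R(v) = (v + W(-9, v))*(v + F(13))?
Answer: 36464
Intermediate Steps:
W(o, a) = -2 + 4*o (W(o, a) = -4 - (-2 - 4*o) = -4 + (2 + 4*o) = -2 + 4*o)
R(v) = (-38 + v)*(13 + v) (R(v) = (v + (-2 + 4*(-9)))*(v + 13) = (v + (-2 - 36))*(13 + v) = (v - 38)*(13 + v) = (-38 + v)*(13 + v))
36608 + R(-10) = 36608 + (-494 + (-10)**2 - 25*(-10)) = 36608 + (-494 + 100 + 250) = 36608 - 144 = 36464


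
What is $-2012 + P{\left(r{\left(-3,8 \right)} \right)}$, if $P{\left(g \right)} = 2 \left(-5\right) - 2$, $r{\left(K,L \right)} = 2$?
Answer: $-2024$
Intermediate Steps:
$P{\left(g \right)} = -12$ ($P{\left(g \right)} = -10 - 2 = -12$)
$-2012 + P{\left(r{\left(-3,8 \right)} \right)} = -2012 - 12 = -2024$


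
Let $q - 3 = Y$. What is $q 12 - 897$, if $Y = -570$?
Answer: $-7701$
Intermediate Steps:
$q = -567$ ($q = 3 - 570 = -567$)
$q 12 - 897 = \left(-567\right) 12 - 897 = -6804 - 897 = -7701$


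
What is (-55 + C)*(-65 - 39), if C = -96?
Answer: 15704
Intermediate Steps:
(-55 + C)*(-65 - 39) = (-55 - 96)*(-65 - 39) = -151*(-104) = 15704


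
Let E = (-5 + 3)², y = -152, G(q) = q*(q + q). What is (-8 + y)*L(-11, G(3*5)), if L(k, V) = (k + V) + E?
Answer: -70880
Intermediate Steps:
G(q) = 2*q² (G(q) = q*(2*q) = 2*q²)
E = 4 (E = (-2)² = 4)
L(k, V) = 4 + V + k (L(k, V) = (k + V) + 4 = (V + k) + 4 = 4 + V + k)
(-8 + y)*L(-11, G(3*5)) = (-8 - 152)*(4 + 2*(3*5)² - 11) = -160*(4 + 2*15² - 11) = -160*(4 + 2*225 - 11) = -160*(4 + 450 - 11) = -160*443 = -70880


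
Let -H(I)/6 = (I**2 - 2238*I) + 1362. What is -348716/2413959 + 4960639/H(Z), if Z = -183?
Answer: -4301535321227/2145550898790 ≈ -2.0049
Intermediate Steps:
H(I) = -8172 - 6*I**2 + 13428*I (H(I) = -6*((I**2 - 2238*I) + 1362) = -6*(1362 + I**2 - 2238*I) = -8172 - 6*I**2 + 13428*I)
-348716/2413959 + 4960639/H(Z) = -348716/2413959 + 4960639/(-8172 - 6*(-183)**2 + 13428*(-183)) = -348716*1/2413959 + 4960639/(-8172 - 6*33489 - 2457324) = -348716/2413959 + 4960639/(-8172 - 200934 - 2457324) = -348716/2413959 + 4960639/(-2666430) = -348716/2413959 + 4960639*(-1/2666430) = -348716/2413959 - 4960639/2666430 = -4301535321227/2145550898790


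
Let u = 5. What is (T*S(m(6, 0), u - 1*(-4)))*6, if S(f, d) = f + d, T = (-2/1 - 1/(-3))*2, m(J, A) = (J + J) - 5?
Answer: -320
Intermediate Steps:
m(J, A) = -5 + 2*J (m(J, A) = 2*J - 5 = -5 + 2*J)
T = -10/3 (T = (-2*1 - 1*(-⅓))*2 = (-2 + ⅓)*2 = -5/3*2 = -10/3 ≈ -3.3333)
S(f, d) = d + f
(T*S(m(6, 0), u - 1*(-4)))*6 = -10*((5 - 1*(-4)) + (-5 + 2*6))/3*6 = -10*((5 + 4) + (-5 + 12))/3*6 = -10*(9 + 7)/3*6 = -10/3*16*6 = -160/3*6 = -320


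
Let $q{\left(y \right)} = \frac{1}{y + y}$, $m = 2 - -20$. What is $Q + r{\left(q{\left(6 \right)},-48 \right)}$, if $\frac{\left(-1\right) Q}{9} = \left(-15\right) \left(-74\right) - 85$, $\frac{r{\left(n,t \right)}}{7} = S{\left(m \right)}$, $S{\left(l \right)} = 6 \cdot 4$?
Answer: $-9057$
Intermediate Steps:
$m = 22$ ($m = 2 + 20 = 22$)
$S{\left(l \right)} = 24$
$q{\left(y \right)} = \frac{1}{2 y}$
$r{\left(n,t \right)} = 168$ ($r{\left(n,t \right)} = 7 \cdot 24 = 168$)
$Q = -9225$ ($Q = - 9 \left(\left(-15\right) \left(-74\right) - 85\right) = - 9 \left(1110 - 85\right) = \left(-9\right) 1025 = -9225$)
$Q + r{\left(q{\left(6 \right)},-48 \right)} = -9225 + 168 = -9057$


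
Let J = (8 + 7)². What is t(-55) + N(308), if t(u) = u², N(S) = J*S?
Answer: 72325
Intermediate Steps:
J = 225 (J = 15² = 225)
N(S) = 225*S
t(-55) + N(308) = (-55)² + 225*308 = 3025 + 69300 = 72325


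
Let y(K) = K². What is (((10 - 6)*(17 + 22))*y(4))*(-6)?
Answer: -14976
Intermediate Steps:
(((10 - 6)*(17 + 22))*y(4))*(-6) = (((10 - 6)*(17 + 22))*4²)*(-6) = ((4*39)*16)*(-6) = (156*16)*(-6) = 2496*(-6) = -14976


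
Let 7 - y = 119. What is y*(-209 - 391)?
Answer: 67200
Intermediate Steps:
y = -112 (y = 7 - 1*119 = 7 - 119 = -112)
y*(-209 - 391) = -112*(-209 - 391) = -112*(-600) = 67200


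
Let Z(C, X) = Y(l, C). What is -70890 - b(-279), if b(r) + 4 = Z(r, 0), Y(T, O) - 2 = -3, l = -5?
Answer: -70885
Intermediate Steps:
Y(T, O) = -1 (Y(T, O) = 2 - 3 = -1)
Z(C, X) = -1
b(r) = -5 (b(r) = -4 - 1 = -5)
-70890 - b(-279) = -70890 - 1*(-5) = -70890 + 5 = -70885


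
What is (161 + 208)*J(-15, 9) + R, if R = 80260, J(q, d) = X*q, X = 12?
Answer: 13840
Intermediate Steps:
J(q, d) = 12*q
(161 + 208)*J(-15, 9) + R = (161 + 208)*(12*(-15)) + 80260 = 369*(-180) + 80260 = -66420 + 80260 = 13840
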